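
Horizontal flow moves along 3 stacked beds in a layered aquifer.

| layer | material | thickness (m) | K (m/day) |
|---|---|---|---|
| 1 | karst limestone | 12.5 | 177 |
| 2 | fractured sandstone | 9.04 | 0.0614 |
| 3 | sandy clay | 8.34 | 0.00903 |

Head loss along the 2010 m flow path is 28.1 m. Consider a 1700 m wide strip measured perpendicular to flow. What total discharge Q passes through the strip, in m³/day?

Flow is parallel to layering, so each bed carries its own Darcy discharge and the transmissivities add.
Σ(K_i·b_i) = 177×12.5 + 0.0614×9.04 + 0.00903×8.34 = 2213 m²/day.
Hydraulic gradient i = Δh / L = 28.1 / 2010 = 0.01398.
Q = Σ(K_i·b_i) · W · i = 2213 × 1700 × 0.01398 = 52598 m³/day.

52600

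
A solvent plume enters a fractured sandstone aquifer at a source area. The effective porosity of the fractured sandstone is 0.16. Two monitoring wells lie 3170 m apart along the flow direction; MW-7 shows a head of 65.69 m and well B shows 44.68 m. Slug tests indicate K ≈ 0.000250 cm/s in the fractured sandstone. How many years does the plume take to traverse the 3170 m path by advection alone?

970

Convert K: 0.000250 cm/s × 864 = 0.2160 m/day.
Hydraulic gradient i = (65.69 − 44.68) / 3170 = 21.01 / 3170 = 0.006628.
Darcy flux q = K · i = 0.2160 × 0.006628 = 0.001432 m/day.
Seepage velocity v = q / n_e = 0.001432 / 0.16 = 0.008947 m/day.
Travel time t = L / v = 3170 / 0.008947 = 3.543e+05 days = 970.0 years.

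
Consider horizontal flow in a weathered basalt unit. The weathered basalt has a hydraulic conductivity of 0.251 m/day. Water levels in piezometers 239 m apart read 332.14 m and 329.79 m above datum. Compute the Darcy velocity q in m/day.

0.00247

Hydraulic gradient i = (332.14 − 329.79) / 239 = 2.35 / 239 = 0.009833.
Specific discharge q = K · i = 0.2510 × 0.009833 = 0.002468 m/day.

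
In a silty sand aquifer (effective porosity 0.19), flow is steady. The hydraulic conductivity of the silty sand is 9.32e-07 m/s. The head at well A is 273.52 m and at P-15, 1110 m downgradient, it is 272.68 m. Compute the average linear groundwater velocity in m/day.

Convert K: 9.32e-07 m/s × 86400 = 0.08052 m/day.
Hydraulic gradient i = (273.52 − 272.68) / 1110 = 0.84 / 1110 = 0.0007568.
Darcy flux q = K · i = 0.08052 × 0.0007568 = 6.094e-05 m/day.
Seepage velocity v = q / n_e = 6.094e-05 / 0.19 = 0.0003207 m/day.

0.000321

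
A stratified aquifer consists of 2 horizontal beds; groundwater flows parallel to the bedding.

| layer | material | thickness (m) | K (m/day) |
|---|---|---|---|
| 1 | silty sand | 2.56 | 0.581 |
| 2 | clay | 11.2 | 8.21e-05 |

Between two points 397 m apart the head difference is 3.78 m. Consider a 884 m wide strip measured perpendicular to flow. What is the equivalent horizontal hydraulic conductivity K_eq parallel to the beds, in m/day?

0.108

Flow is parallel to layering, so each bed carries its own Darcy discharge and the transmissivities add.
Σ(K_i·b_i) = 0.581×2.56 + 8.21e-05×11.2 = 1.488 m²/day.
Total thickness b = 13.76 m, so K_eq = Σ(K_i·b_i)/b = 0.1082 m/day.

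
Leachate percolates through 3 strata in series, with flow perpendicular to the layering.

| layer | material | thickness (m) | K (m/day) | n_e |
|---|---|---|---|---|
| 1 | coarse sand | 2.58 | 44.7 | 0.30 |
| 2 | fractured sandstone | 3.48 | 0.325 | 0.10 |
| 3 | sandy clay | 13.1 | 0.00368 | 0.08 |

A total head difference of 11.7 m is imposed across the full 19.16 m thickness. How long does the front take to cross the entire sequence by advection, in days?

With flow normal to the layers, continuity requires the same specific discharge q through every layer.
Σ(b_i/K_i) = 2.58/44.7 + 3.48/0.325 + 13.1/0.00368 = 3571 d.
q = Δh / Σ(b_i/K_i) = 11.7 / 3571 = 0.003277 m/day.
In each layer the seepage velocity is v_i = q/n_i, so the layer transit time is t_i = b_i·n_i / q:
  layer 1 (coarse sand): t_1 = 2.58 × 0.30 / 0.003277 = 236.2 d
  layer 2 (fractured sandstone): t_2 = 3.48 × 0.10 / 0.003277 = 106.2 d
  layer 3 (sandy clay): t_3 = 13.1 × 0.08 / 0.003277 = 319.8 d
Total t = Σ t_i = 662.2 days.

662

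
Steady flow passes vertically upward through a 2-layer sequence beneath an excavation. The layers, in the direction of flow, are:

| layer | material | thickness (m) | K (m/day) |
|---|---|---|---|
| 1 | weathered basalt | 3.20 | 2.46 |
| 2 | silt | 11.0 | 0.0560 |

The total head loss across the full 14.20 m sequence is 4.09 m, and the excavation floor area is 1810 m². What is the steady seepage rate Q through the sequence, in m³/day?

37.4

Flow is perpendicular to layering, so the layers act in series and the equivalent K is the thickness-weighted harmonic mean.
Total thickness L = 3.20 + 11.0 = 14.20 m.
Σ(b_i/K_i) = 3.20/2.46 + 11.0/0.0560 = 197.7 d.
K_eq = L / Σ(b_i/K_i) = 14.20 / 197.7 = 0.07182 m/day.
Q = K_eq · A · (Δh/L) = 0.07182 × 1810 × (4.09/14.20) = 37.44 m³/day.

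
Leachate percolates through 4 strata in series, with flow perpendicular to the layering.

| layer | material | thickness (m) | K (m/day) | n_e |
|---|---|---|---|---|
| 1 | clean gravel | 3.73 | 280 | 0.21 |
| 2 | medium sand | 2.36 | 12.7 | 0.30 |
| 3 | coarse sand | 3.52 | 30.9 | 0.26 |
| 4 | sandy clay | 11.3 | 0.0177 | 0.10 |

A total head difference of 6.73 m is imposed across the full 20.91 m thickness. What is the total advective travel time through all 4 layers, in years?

With flow normal to the layers, continuity requires the same specific discharge q through every layer.
Σ(b_i/K_i) = 3.73/280 + 2.36/12.7 + 3.52/30.9 + 11.3/0.0177 = 638.7 d.
q = Δh / Σ(b_i/K_i) = 6.73 / 638.7 = 0.01054 m/day.
In each layer the seepage velocity is v_i = q/n_i, so the layer transit time is t_i = b_i·n_i / q:
  layer 1 (clean gravel): t_1 = 3.73 × 0.21 / 0.01054 = 74.34 d
  layer 2 (medium sand): t_2 = 2.36 × 0.30 / 0.01054 = 67.19 d
  layer 3 (coarse sand): t_3 = 3.52 × 0.26 / 0.01054 = 86.86 d
  layer 4 (sandy clay): t_4 = 11.3 × 0.10 / 0.01054 = 107.2 d
Total t = Σ t_i = 335.6 days = 0.9189 years.

0.919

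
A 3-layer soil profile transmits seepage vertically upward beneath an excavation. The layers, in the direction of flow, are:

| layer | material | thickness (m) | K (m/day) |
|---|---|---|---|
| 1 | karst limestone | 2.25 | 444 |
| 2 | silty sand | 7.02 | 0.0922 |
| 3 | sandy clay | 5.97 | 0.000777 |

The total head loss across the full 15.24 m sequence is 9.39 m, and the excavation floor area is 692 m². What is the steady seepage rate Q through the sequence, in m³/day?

Flow is perpendicular to layering, so the layers act in series and the equivalent K is the thickness-weighted harmonic mean.
Total thickness L = 2.25 + 7.02 + 5.97 = 15.24 m.
Σ(b_i/K_i) = 2.25/444 + 7.02/0.0922 + 5.97/0.000777 = 7760 d.
K_eq = L / Σ(b_i/K_i) = 15.24 / 7760 = 0.001964 m/day.
Q = K_eq · A · (Δh/L) = 0.001964 × 692 × (9.39/15.24) = 0.8374 m³/day.

0.837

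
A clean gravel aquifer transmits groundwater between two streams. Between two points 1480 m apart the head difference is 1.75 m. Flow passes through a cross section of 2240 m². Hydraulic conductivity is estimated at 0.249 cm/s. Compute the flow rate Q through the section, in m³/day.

Convert K: 0.249 cm/s × 864 = 215.1 m/day.
Hydraulic gradient i = Δh / L = 1.75 / 1480 = 0.001182.
Darcy's law: Q = K · A · i = 215.1 × 2240 × 0.001182 = 569.8 m³/day.

570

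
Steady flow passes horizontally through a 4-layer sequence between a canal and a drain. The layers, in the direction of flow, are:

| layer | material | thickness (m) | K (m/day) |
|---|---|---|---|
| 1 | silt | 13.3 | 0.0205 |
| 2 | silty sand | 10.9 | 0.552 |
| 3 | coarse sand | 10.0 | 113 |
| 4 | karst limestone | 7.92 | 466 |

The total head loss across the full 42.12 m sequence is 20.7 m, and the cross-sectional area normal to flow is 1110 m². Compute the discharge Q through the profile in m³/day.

34.4

Flow is perpendicular to layering, so the layers act in series and the equivalent K is the thickness-weighted harmonic mean.
Total thickness L = 13.3 + 10.9 + 10.0 + 7.92 = 42.12 m.
Σ(b_i/K_i) = 13.3/0.0205 + 10.9/0.552 + 10.0/113 + 7.92/466 = 668.6 d.
K_eq = L / Σ(b_i/K_i) = 42.12 / 668.6 = 0.06299 m/day.
Q = K_eq · A · (Δh/L) = 0.06299 × 1110 × (20.7/42.12) = 34.36 m³/day.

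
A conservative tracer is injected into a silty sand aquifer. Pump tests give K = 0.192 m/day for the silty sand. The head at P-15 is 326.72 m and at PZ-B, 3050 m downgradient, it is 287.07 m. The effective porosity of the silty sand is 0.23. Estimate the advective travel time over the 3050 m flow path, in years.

769

Hydraulic gradient i = (326.72 − 287.07) / 3050 = 39.65 / 3050 = 0.01300.
Darcy flux q = K · i = 0.1920 × 0.01300 = 0.002496 m/day.
Seepage velocity v = q / n_e = 0.002496 / 0.23 = 0.01085 m/day.
Travel time t = L / v = 3050 / 0.01085 = 2.810e+05 days = 769.5 years.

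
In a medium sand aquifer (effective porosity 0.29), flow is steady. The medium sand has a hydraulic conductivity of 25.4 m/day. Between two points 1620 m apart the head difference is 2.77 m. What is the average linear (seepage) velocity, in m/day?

0.150

Hydraulic gradient i = Δh / L = 2.77 / 1620 = 0.001710.
Darcy flux q = K · i = 25.40 × 0.001710 = 0.04343 m/day.
Seepage velocity v = q / n_e = 0.04343 / 0.29 = 0.1498 m/day.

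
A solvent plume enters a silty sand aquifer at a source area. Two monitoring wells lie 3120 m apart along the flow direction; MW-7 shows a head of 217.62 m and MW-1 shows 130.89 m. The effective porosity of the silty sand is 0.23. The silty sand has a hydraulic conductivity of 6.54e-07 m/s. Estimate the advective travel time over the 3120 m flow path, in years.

Convert K: 6.54e-07 m/s × 86400 = 0.05651 m/day.
Hydraulic gradient i = (217.62 − 130.89) / 3120 = 86.73 / 3120 = 0.02780.
Darcy flux q = K · i = 0.05651 × 0.02780 = 0.001571 m/day.
Seepage velocity v = q / n_e = 0.001571 / 0.23 = 0.006829 m/day.
Travel time t = L / v = 3120 / 0.006829 = 4.569e+05 days = 1251 years.

1250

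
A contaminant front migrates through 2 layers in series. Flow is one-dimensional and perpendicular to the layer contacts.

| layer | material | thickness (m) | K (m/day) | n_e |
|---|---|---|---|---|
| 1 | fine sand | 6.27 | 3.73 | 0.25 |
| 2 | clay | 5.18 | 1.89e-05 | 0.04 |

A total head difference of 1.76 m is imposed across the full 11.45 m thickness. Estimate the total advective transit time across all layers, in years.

757

With flow normal to the layers, continuity requires the same specific discharge q through every layer.
Σ(b_i/K_i) = 6.27/3.73 + 5.18/1.89e-05 = 2.741e+05 d.
q = Δh / Σ(b_i/K_i) = 1.76 / 2.741e+05 = 6.422e-06 m/day.
In each layer the seepage velocity is v_i = q/n_i, so the layer transit time is t_i = b_i·n_i / q:
  layer 1 (fine sand): t_1 = 6.27 × 0.25 / 6.422e-06 = 2.441e+05 d
  layer 2 (clay): t_2 = 5.18 × 0.04 / 6.422e-06 = 32266 d
Total t = Σ t_i = 2.764e+05 days = 756.6 years.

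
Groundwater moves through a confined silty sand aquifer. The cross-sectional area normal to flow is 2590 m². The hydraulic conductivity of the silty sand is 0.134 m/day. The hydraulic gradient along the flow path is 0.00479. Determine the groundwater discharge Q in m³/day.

Hydraulic gradient i = 0.00479.
Darcy's law: Q = K · A · i = 0.1340 × 2590 × 0.004790 = 1.662 m³/day.

1.66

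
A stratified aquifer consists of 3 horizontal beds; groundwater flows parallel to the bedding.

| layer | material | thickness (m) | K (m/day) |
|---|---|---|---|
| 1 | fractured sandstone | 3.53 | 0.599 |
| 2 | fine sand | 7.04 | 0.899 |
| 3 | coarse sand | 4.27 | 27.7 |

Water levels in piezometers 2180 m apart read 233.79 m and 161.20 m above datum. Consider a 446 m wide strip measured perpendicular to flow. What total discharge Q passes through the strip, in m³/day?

1880

Flow is parallel to layering, so each bed carries its own Darcy discharge and the transmissivities add.
Σ(K_i·b_i) = 0.599×3.53 + 0.899×7.04 + 27.7×4.27 = 126.7 m²/day.
Hydraulic gradient i = (233.79 − 161.20) / 2180 = 72.59 / 2180 = 0.03330.
Q = Σ(K_i·b_i) · W · i = 126.7 × 446 × 0.03330 = 1882 m³/day.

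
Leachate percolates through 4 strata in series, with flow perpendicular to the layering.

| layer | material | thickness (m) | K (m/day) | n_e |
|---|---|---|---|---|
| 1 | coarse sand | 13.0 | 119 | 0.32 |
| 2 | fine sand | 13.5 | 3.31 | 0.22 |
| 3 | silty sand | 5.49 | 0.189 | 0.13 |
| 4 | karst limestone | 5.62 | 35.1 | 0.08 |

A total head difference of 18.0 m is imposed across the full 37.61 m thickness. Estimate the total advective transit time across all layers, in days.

With flow normal to the layers, continuity requires the same specific discharge q through every layer.
Σ(b_i/K_i) = 13.0/119 + 13.5/3.31 + 5.49/0.189 + 5.62/35.1 = 33.40 d.
q = Δh / Σ(b_i/K_i) = 18.0 / 33.40 = 0.5390 m/day.
In each layer the seepage velocity is v_i = q/n_i, so the layer transit time is t_i = b_i·n_i / q:
  layer 1 (coarse sand): t_1 = 13.0 × 0.32 / 0.5390 = 7.718 d
  layer 2 (fine sand): t_2 = 13.5 × 0.22 / 0.5390 = 5.510 d
  layer 3 (silty sand): t_3 = 5.49 × 0.13 / 0.5390 = 1.324 d
  layer 4 (karst limestone): t_4 = 5.62 × 0.08 / 0.5390 = 0.8341 d
Total t = Σ t_i = 15.39 days.

15.4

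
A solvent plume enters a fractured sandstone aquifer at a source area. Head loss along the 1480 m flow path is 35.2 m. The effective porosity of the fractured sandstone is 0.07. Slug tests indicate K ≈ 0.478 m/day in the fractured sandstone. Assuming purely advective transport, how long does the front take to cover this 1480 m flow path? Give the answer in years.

Hydraulic gradient i = Δh / L = 35.2 / 1480 = 0.02378.
Darcy flux q = K · i = 0.4780 × 0.02378 = 0.01137 m/day.
Seepage velocity v = q / n_e = 0.01137 / 0.07 = 0.1624 m/day.
Travel time t = L / v = 1480 / 0.1624 = 9113 days = 24.95 years.

24.9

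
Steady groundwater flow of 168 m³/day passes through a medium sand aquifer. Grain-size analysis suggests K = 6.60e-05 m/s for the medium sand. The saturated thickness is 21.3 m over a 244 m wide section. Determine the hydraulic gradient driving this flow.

Convert K: 6.60e-05 m/s × 86400 = 5.702 m/day.
Cross-sectional area A = 244 × 21.3 = 5197 m².
From Q = K·A·i, i = Q / (K·A) = 168 / (5.702 × 5197) = 0.005669.

0.00567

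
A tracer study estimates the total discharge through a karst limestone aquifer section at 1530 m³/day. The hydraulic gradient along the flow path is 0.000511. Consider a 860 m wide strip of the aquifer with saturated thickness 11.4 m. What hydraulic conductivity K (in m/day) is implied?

305

Cross-sectional area A = 860 × 11.4 = 9804 m².
Hydraulic gradient i = 0.000511.
From Q = K·A·i, K = Q / (A·i) = 1530 / (9804 × 0.0005110) = 305.4 m/day.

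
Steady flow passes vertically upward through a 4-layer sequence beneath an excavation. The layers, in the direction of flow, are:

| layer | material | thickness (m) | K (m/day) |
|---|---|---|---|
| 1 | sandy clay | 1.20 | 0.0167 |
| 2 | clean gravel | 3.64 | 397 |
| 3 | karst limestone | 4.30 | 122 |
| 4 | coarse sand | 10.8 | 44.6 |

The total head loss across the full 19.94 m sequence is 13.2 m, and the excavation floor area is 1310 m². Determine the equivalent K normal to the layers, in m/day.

Flow is perpendicular to layering, so the layers act in series and the equivalent K is the thickness-weighted harmonic mean.
Total thickness L = 1.20 + 3.64 + 4.30 + 10.8 = 19.94 m.
Σ(b_i/K_i) = 1.20/0.0167 + 3.64/397 + 4.30/122 + 10.8/44.6 = 72.14 d.
K_eq = L / Σ(b_i/K_i) = 19.94 / 72.14 = 0.2764 m/day.

0.276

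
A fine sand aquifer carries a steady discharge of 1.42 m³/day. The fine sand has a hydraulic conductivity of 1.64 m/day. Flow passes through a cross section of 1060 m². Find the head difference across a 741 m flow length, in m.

From Q = K·A·i, i = Q / (K·A) = 1.42 / (1.640 × 1060) = 0.0008168.
Head loss Δh = i · L = 0.0008168 × 741 = 0.6053 m.

0.605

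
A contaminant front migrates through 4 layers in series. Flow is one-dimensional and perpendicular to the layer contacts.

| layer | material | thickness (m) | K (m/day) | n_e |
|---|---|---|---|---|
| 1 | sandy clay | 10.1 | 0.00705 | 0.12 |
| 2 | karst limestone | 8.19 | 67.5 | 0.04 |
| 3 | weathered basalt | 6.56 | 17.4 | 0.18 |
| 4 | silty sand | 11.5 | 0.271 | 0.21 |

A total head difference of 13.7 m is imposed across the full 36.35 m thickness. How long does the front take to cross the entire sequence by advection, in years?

With flow normal to the layers, continuity requires the same specific discharge q through every layer.
Σ(b_i/K_i) = 10.1/0.00705 + 8.19/67.5 + 6.56/17.4 + 11.5/0.271 = 1476 d.
q = Δh / Σ(b_i/K_i) = 13.7 / 1476 = 0.009285 m/day.
In each layer the seepage velocity is v_i = q/n_i, so the layer transit time is t_i = b_i·n_i / q:
  layer 1 (sandy clay): t_1 = 10.1 × 0.12 / 0.009285 = 130.5 d
  layer 2 (karst limestone): t_2 = 8.19 × 0.04 / 0.009285 = 35.28 d
  layer 3 (weathered basalt): t_3 = 6.56 × 0.18 / 0.009285 = 127.2 d
  layer 4 (silty sand): t_4 = 11.5 × 0.21 / 0.009285 = 260.1 d
Total t = Σ t_i = 553.1 days = 1.514 years.

1.51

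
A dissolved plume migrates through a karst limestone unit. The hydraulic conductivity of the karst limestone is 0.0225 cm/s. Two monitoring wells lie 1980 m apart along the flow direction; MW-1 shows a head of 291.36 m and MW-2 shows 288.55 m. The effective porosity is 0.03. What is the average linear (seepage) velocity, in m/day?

0.920

Convert K: 0.0225 cm/s × 864 = 19.44 m/day.
Hydraulic gradient i = (291.36 − 288.55) / 1980 = 2.81 / 1980 = 0.001419.
Darcy flux q = K · i = 19.44 × 0.001419 = 0.02759 m/day.
Seepage velocity v = q / n_e = 0.02759 / 0.03 = 0.9196 m/day.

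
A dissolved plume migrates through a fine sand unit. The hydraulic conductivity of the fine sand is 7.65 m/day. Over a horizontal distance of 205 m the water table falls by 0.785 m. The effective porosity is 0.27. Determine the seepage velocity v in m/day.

Hydraulic gradient i = Δh / L = 0.785 / 205 = 0.003829.
Darcy flux q = K · i = 7.650 × 0.003829 = 0.02929 m/day.
Seepage velocity v = q / n_e = 0.02929 / 0.27 = 0.1085 m/day.

0.108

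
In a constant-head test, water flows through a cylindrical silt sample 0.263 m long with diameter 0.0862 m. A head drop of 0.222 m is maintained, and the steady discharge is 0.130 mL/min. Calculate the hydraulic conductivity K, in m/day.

0.0380

Cross-sectional area A = π·(d/2)² = π × (0.0862/2)² = 0.005836 m².
Convert discharge: 0.130 mL/min = 2.167e-09 m³/s.
Darcy's law rearranged: K = Q·L / (A·Δh) = 2.167e-09 × 0.263 / (0.005836 × 0.222) = 4.398e-07 m/s = 0.03800 m/day.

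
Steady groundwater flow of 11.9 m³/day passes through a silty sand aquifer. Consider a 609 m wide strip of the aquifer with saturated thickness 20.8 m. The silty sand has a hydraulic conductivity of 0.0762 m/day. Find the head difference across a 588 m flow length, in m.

Cross-sectional area A = 609 × 20.8 = 12667 m².
From Q = K·A·i, i = Q / (K·A) = 11.9 / (0.07620 × 12667) = 0.01233.
Head loss Δh = i · L = 0.01233 × 588 = 7.249 m.

7.25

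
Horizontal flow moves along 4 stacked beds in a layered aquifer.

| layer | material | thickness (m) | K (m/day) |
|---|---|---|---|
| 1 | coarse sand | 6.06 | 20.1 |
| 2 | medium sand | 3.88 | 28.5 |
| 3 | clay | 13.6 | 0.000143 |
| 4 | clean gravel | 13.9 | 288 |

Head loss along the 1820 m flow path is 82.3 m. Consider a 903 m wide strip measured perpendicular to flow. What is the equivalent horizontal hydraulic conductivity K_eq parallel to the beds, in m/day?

113

Flow is parallel to layering, so each bed carries its own Darcy discharge and the transmissivities add.
Σ(K_i·b_i) = 20.1×6.06 + 28.5×3.88 + 0.000143×13.6 + 288×13.9 = 4236 m²/day.
Total thickness b = 37.44 m, so K_eq = Σ(K_i·b_i)/b = 113.1 m/day.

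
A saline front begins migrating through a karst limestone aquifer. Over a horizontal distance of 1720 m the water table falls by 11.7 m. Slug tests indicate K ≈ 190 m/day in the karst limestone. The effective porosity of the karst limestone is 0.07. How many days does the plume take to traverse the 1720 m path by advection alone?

Hydraulic gradient i = Δh / L = 11.7 / 1720 = 0.006802.
Darcy flux q = K · i = 190.0 × 0.006802 = 1.292 m/day.
Seepage velocity v = q / n_e = 1.292 / 0.07 = 18.46 m/day.
Travel time t = L / v = 1720 / 18.46 = 93.16 days.

93.2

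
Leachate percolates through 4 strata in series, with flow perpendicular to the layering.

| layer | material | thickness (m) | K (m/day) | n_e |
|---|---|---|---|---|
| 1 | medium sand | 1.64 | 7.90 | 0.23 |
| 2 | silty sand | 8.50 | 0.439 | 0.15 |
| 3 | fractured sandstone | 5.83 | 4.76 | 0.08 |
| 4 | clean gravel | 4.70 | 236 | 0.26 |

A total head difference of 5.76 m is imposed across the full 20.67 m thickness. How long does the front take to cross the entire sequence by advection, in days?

With flow normal to the layers, continuity requires the same specific discharge q through every layer.
Σ(b_i/K_i) = 1.64/7.90 + 8.50/0.439 + 5.83/4.76 + 4.70/236 = 20.81 d.
q = Δh / Σ(b_i/K_i) = 5.76 / 20.81 = 0.2767 m/day.
In each layer the seepage velocity is v_i = q/n_i, so the layer transit time is t_i = b_i·n_i / q:
  layer 1 (medium sand): t_1 = 1.64 × 0.23 / 0.2767 = 1.363 d
  layer 2 (silty sand): t_2 = 8.50 × 0.15 / 0.2767 = 4.607 d
  layer 3 (fractured sandstone): t_3 = 5.83 × 0.08 / 0.2767 = 1.685 d
  layer 4 (clean gravel): t_4 = 4.70 × 0.26 / 0.2767 = 4.416 d
Total t = Σ t_i = 12.07 days.

12.1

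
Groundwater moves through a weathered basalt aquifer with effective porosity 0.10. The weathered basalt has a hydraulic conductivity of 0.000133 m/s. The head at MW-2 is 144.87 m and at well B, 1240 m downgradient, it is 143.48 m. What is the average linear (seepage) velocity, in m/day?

0.129

Convert K: 0.000133 m/s × 86400 = 11.49 m/day.
Hydraulic gradient i = (144.87 − 143.48) / 1240 = 1.39 / 1240 = 0.001121.
Darcy flux q = K · i = 11.49 × 0.001121 = 0.01288 m/day.
Seepage velocity v = q / n_e = 0.01288 / 0.10 = 0.1288 m/day.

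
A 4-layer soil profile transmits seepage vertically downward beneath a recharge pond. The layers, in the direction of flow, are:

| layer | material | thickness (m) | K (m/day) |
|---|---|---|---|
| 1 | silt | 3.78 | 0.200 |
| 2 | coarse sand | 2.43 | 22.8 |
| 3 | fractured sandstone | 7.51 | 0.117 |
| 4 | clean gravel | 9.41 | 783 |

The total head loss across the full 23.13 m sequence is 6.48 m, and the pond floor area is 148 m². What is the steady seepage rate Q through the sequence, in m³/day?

11.5

Flow is perpendicular to layering, so the layers act in series and the equivalent K is the thickness-weighted harmonic mean.
Total thickness L = 3.78 + 2.43 + 7.51 + 9.41 = 23.13 m.
Σ(b_i/K_i) = 3.78/0.200 + 2.43/22.8 + 7.51/0.117 + 9.41/783 = 83.21 d.
K_eq = L / Σ(b_i/K_i) = 23.13 / 83.21 = 0.2780 m/day.
Q = K_eq · A · (Δh/L) = 0.2780 × 148 × (6.48/23.13) = 11.53 m³/day.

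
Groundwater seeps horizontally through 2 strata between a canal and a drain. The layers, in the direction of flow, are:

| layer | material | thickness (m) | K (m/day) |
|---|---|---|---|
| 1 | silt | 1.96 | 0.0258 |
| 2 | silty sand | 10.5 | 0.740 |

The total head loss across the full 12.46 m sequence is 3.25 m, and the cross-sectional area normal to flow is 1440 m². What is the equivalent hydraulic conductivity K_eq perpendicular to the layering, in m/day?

Flow is perpendicular to layering, so the layers act in series and the equivalent K is the thickness-weighted harmonic mean.
Total thickness L = 1.96 + 10.5 = 12.46 m.
Σ(b_i/K_i) = 1.96/0.0258 + 10.5/0.740 = 90.16 d.
K_eq = L / Σ(b_i/K_i) = 12.46 / 90.16 = 0.1382 m/day.

0.138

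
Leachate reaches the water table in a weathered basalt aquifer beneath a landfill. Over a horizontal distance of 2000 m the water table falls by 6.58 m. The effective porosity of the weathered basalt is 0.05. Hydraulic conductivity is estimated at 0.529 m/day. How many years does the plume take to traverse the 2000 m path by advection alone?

157

Hydraulic gradient i = Δh / L = 6.58 / 2000 = 0.003290.
Darcy flux q = K · i = 0.5290 × 0.003290 = 0.001740 m/day.
Seepage velocity v = q / n_e = 0.001740 / 0.05 = 0.03481 m/day.
Travel time t = L / v = 2000 / 0.03481 = 57458 days = 157.3 years.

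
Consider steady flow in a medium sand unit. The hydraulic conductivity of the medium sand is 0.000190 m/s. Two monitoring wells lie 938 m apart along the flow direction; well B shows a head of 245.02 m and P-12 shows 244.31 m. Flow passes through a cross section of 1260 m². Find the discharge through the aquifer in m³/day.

Convert K: 0.000190 m/s × 86400 = 16.42 m/day.
Hydraulic gradient i = (245.02 − 244.31) / 938 = 0.71 / 938 = 0.0007569.
Darcy's law: Q = K · A · i = 16.42 × 1260 × 0.0007569 = 15.66 m³/day.

15.7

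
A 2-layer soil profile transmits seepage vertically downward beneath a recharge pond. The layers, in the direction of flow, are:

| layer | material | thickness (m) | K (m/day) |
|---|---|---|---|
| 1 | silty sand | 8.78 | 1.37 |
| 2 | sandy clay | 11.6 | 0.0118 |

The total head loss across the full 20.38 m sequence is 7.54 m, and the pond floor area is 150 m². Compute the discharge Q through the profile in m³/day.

1.14

Flow is perpendicular to layering, so the layers act in series and the equivalent K is the thickness-weighted harmonic mean.
Total thickness L = 8.78 + 11.6 = 20.38 m.
Σ(b_i/K_i) = 8.78/1.37 + 11.6/0.0118 = 989.5 d.
K_eq = L / Σ(b_i/K_i) = 20.38 / 989.5 = 0.02060 m/day.
Q = K_eq · A · (Δh/L) = 0.02060 × 150 × (7.54/20.38) = 1.143 m³/day.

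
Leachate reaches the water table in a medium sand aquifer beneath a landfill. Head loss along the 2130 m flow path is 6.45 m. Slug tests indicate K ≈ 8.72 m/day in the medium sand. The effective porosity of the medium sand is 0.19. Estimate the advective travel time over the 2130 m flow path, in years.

Hydraulic gradient i = Δh / L = 6.45 / 2130 = 0.003028.
Darcy flux q = K · i = 8.720 × 0.003028 = 0.02641 m/day.
Seepage velocity v = q / n_e = 0.02641 / 0.19 = 0.1390 m/day.
Travel time t = L / v = 2130 / 0.1390 = 15326 days = 41.96 years.

42.0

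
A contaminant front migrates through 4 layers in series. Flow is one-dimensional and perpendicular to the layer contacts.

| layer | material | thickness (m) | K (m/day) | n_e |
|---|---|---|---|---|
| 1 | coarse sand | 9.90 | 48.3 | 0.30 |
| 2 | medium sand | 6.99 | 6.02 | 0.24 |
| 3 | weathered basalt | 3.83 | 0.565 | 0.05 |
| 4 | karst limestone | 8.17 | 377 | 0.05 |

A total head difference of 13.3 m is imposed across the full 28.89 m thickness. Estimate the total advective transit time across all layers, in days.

With flow normal to the layers, continuity requires the same specific discharge q through every layer.
Σ(b_i/K_i) = 9.90/48.3 + 6.99/6.02 + 3.83/0.565 + 8.17/377 = 8.167 d.
q = Δh / Σ(b_i/K_i) = 13.3 / 8.167 = 1.629 m/day.
In each layer the seepage velocity is v_i = q/n_i, so the layer transit time is t_i = b_i·n_i / q:
  layer 1 (coarse sand): t_1 = 9.90 × 0.30 / 1.629 = 1.824 d
  layer 2 (medium sand): t_2 = 6.99 × 0.24 / 1.629 = 1.030 d
  layer 3 (weathered basalt): t_3 = 3.83 × 0.05 / 1.629 = 0.1176 d
  layer 4 (karst limestone): t_4 = 8.17 × 0.05 / 1.629 = 0.2508 d
Total t = Σ t_i = 3.222 days.

3.22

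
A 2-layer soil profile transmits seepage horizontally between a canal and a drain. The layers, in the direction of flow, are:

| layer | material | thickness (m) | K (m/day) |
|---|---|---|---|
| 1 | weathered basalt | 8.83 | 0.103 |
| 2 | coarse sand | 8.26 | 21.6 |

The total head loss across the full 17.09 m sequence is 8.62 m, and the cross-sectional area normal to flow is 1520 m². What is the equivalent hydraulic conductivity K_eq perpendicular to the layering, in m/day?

Flow is perpendicular to layering, so the layers act in series and the equivalent K is the thickness-weighted harmonic mean.
Total thickness L = 8.83 + 8.26 = 17.09 m.
Σ(b_i/K_i) = 8.83/0.103 + 8.26/21.6 = 86.11 d.
K_eq = L / Σ(b_i/K_i) = 17.09 / 86.11 = 0.1985 m/day.

0.198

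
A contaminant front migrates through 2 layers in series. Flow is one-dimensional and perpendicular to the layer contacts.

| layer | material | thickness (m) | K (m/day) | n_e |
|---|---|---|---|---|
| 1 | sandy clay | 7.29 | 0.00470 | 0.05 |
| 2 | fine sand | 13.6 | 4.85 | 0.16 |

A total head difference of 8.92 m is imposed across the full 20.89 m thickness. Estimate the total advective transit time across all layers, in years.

1.21

With flow normal to the layers, continuity requires the same specific discharge q through every layer.
Σ(b_i/K_i) = 7.29/0.00470 + 13.6/4.85 = 1554 d.
q = Δh / Σ(b_i/K_i) = 8.92 / 1554 = 0.005741 m/day.
In each layer the seepage velocity is v_i = q/n_i, so the layer transit time is t_i = b_i·n_i / q:
  layer 1 (sandy clay): t_1 = 7.29 × 0.05 / 0.005741 = 63.50 d
  layer 2 (fine sand): t_2 = 13.6 × 0.16 / 0.005741 = 379.1 d
Total t = Σ t_i = 442.6 days = 1.212 years.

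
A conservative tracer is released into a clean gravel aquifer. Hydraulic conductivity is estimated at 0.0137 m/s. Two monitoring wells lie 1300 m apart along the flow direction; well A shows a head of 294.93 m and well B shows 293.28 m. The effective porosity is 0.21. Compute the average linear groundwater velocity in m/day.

Convert K: 0.0137 m/s × 86400 = 1184 m/day.
Hydraulic gradient i = (294.93 − 293.28) / 1300 = 1.65 / 1300 = 0.001269.
Darcy flux q = K · i = 1184 × 0.001269 = 1.502 m/day.
Seepage velocity v = q / n_e = 1.502 / 0.21 = 7.154 m/day.

7.15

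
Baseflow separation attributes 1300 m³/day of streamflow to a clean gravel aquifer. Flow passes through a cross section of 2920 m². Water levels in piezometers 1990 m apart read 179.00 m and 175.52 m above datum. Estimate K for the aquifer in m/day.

Hydraulic gradient i = (179.00 − 175.52) / 1990 = 3.48 / 1990 = 0.001749.
From Q = K·A·i, K = Q / (A·i) = 1300 / (2920 × 0.001749) = 254.6 m/day.

255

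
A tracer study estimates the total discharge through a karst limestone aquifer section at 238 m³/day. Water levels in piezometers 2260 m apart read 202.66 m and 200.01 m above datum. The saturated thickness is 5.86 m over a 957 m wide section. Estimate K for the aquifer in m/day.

Cross-sectional area A = 957 × 5.86 = 5608 m².
Hydraulic gradient i = (202.66 − 200.01) / 2260 = 2.65 / 2260 = 0.001173.
From Q = K·A·i, K = Q / (A·i) = 238 / (5608 × 0.001173) = 36.19 m/day.

36.2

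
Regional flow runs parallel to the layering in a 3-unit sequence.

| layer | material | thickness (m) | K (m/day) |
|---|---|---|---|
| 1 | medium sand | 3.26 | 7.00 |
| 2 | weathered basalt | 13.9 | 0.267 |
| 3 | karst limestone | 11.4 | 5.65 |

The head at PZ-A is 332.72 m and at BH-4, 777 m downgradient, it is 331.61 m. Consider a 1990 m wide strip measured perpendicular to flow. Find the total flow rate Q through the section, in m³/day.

Flow is parallel to layering, so each bed carries its own Darcy discharge and the transmissivities add.
Σ(K_i·b_i) = 7.00×3.26 + 0.267×13.9 + 5.65×11.4 = 90.94 m²/day.
Hydraulic gradient i = (332.72 − 331.61) / 777 = 1.11 / 777 = 0.001429.
Q = Σ(K_i·b_i) · W · i = 90.94 × 1990 × 0.001429 = 258.5 m³/day.

259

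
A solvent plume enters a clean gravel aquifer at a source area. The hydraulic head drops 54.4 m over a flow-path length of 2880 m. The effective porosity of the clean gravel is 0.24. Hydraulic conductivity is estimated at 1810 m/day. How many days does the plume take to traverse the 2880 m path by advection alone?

Hydraulic gradient i = Δh / L = 54.4 / 2880 = 0.01889.
Darcy flux q = K · i = 1810 × 0.01889 = 34.19 m/day.
Seepage velocity v = q / n_e = 34.19 / 0.24 = 142.5 m/day.
Travel time t = L / v = 2880 / 142.5 = 20.22 days.

20.2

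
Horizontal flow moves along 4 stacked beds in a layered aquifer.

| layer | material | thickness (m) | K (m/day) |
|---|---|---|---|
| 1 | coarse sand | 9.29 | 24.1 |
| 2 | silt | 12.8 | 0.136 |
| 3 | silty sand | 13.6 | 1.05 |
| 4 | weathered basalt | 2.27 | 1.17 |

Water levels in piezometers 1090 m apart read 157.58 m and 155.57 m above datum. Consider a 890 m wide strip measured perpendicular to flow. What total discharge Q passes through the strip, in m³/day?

398

Flow is parallel to layering, so each bed carries its own Darcy discharge and the transmissivities add.
Σ(K_i·b_i) = 24.1×9.29 + 0.136×12.8 + 1.05×13.6 + 1.17×2.27 = 242.6 m²/day.
Hydraulic gradient i = (157.58 − 155.57) / 1090 = 2.01 / 1090 = 0.001844.
Q = Σ(K_i·b_i) · W · i = 242.6 × 890 × 0.001844 = 398.1 m³/day.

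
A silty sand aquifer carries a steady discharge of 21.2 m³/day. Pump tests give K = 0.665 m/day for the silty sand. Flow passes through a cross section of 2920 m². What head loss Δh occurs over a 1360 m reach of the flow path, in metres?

From Q = K·A·i, i = Q / (K·A) = 21.2 / (0.6650 × 2920) = 0.01092.
Head loss Δh = i · L = 0.01092 × 1360 = 14.85 m.

14.8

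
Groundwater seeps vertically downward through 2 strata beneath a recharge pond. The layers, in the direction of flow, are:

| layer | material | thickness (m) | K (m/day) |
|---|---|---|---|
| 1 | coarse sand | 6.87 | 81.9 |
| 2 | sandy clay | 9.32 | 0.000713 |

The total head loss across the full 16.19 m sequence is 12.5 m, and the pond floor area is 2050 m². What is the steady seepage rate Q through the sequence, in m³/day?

Flow is perpendicular to layering, so the layers act in series and the equivalent K is the thickness-weighted harmonic mean.
Total thickness L = 6.87 + 9.32 = 16.19 m.
Σ(b_i/K_i) = 6.87/81.9 + 9.32/0.000713 = 13072 d.
K_eq = L / Σ(b_i/K_i) = 16.19 / 13072 = 0.001239 m/day.
Q = K_eq · A · (Δh/L) = 0.001239 × 2050 × (12.5/16.19) = 1.960 m³/day.

1.96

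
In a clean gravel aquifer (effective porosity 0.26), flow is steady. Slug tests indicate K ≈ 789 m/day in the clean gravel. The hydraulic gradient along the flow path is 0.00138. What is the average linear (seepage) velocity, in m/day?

4.19

Hydraulic gradient i = 0.00138.
Darcy flux q = K · i = 789.0 × 0.001380 = 1.089 m/day.
Seepage velocity v = q / n_e = 1.089 / 0.26 = 4.188 m/day.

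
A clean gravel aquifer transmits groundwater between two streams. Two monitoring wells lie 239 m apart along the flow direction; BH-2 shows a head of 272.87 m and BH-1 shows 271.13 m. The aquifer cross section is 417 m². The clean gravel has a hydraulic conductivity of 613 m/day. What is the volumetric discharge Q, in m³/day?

Hydraulic gradient i = (272.87 − 271.13) / 239 = 1.74 / 239 = 0.007280.
Darcy's law: Q = K · A · i = 613.0 × 417.0 × 0.007280 = 1861 m³/day.

1860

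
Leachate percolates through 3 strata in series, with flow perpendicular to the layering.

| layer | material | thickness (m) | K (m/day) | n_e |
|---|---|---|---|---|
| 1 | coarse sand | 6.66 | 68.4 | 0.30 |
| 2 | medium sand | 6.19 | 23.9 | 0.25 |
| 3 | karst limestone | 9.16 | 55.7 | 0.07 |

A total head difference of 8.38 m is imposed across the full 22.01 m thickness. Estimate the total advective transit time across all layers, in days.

0.260

With flow normal to the layers, continuity requires the same specific discharge q through every layer.
Σ(b_i/K_i) = 6.66/68.4 + 6.19/23.9 + 9.16/55.7 = 0.5208 d.
q = Δh / Σ(b_i/K_i) = 8.38 / 0.5208 = 16.09 m/day.
In each layer the seepage velocity is v_i = q/n_i, so the layer transit time is t_i = b_i·n_i / q:
  layer 1 (coarse sand): t_1 = 6.66 × 0.30 / 16.09 = 0.1242 d
  layer 2 (medium sand): t_2 = 6.19 × 0.25 / 16.09 = 0.09618 d
  layer 3 (karst limestone): t_3 = 9.16 × 0.07 / 16.09 = 0.03985 d
Total t = Σ t_i = 0.2602 days.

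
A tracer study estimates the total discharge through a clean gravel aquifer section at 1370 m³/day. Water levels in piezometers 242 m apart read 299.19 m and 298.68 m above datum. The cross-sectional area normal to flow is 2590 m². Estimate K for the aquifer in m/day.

251

Hydraulic gradient i = (299.19 − 298.68) / 242 = 0.51 / 242 = 0.002107.
From Q = K·A·i, K = Q / (A·i) = 1370 / (2590 × 0.002107) = 251.0 m/day.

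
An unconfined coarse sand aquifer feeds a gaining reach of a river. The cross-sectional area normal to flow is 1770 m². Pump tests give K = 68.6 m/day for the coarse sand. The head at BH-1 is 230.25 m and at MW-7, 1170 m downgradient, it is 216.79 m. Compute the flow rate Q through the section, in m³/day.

1400

Hydraulic gradient i = (230.25 − 216.79) / 1170 = 13.46 / 1170 = 0.01150.
Darcy's law: Q = K · A · i = 68.60 × 1770 × 0.01150 = 1397 m³/day.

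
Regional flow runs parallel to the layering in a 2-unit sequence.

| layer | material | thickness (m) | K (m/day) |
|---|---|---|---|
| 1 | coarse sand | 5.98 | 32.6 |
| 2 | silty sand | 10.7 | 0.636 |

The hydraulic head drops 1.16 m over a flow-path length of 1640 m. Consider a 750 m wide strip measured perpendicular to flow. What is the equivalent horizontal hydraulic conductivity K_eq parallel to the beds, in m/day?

12.1

Flow is parallel to layering, so each bed carries its own Darcy discharge and the transmissivities add.
Σ(K_i·b_i) = 32.6×5.98 + 0.636×10.7 = 201.8 m²/day.
Total thickness b = 16.68 m, so K_eq = Σ(K_i·b_i)/b = 12.10 m/day.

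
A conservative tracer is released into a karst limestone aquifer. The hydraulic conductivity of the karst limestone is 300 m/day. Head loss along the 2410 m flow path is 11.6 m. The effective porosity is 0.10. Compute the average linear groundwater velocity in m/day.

Hydraulic gradient i = Δh / L = 11.6 / 2410 = 0.004813.
Darcy flux q = K · i = 300.0 × 0.004813 = 1.444 m/day.
Seepage velocity v = q / n_e = 1.444 / 0.10 = 14.44 m/day.

14.4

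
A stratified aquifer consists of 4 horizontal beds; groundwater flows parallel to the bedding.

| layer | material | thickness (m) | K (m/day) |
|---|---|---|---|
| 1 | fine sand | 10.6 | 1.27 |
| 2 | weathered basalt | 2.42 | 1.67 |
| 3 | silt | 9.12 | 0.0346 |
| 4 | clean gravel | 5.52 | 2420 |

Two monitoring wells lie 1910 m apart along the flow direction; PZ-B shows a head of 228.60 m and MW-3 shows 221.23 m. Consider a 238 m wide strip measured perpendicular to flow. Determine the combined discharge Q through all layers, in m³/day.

Flow is parallel to layering, so each bed carries its own Darcy discharge and the transmissivities add.
Σ(K_i·b_i) = 1.27×10.6 + 1.67×2.42 + 0.0346×9.12 + 2420×5.52 = 13376 m²/day.
Hydraulic gradient i = (228.60 − 221.23) / 1910 = 7.37 / 1910 = 0.003859.
Q = Σ(K_i·b_i) · W · i = 13376 × 238 × 0.003859 = 12284 m³/day.

12300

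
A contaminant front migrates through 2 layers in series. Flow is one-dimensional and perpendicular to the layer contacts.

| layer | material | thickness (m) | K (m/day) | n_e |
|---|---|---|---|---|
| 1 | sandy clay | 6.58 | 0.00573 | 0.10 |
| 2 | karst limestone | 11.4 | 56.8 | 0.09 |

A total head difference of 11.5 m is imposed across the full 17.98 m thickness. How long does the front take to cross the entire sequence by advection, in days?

With flow normal to the layers, continuity requires the same specific discharge q through every layer.
Σ(b_i/K_i) = 6.58/0.00573 + 11.4/56.8 = 1149 d.
q = Δh / Σ(b_i/K_i) = 11.5 / 1149 = 0.01001 m/day.
In each layer the seepage velocity is v_i = q/n_i, so the layer transit time is t_i = b_i·n_i / q:
  layer 1 (sandy clay): t_1 = 6.58 × 0.10 / 0.01001 = 65.72 d
  layer 2 (karst limestone): t_2 = 11.4 × 0.09 / 0.01001 = 102.5 d
Total t = Σ t_i = 168.2 days.

168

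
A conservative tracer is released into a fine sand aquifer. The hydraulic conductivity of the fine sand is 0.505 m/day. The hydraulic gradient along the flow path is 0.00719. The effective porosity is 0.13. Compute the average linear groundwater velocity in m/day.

0.0279

Hydraulic gradient i = 0.00719.
Darcy flux q = K · i = 0.5050 × 0.007190 = 0.003631 m/day.
Seepage velocity v = q / n_e = 0.003631 / 0.13 = 0.02793 m/day.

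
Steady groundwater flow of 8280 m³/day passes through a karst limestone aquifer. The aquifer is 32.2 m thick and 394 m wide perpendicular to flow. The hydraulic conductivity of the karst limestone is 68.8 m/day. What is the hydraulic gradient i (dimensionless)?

0.00949

Cross-sectional area A = 394 × 32.2 = 12687 m².
From Q = K·A·i, i = Q / (K·A) = 8280 / (68.80 × 12687) = 0.009486.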